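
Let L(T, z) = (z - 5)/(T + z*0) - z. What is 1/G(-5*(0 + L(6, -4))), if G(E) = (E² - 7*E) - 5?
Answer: 4/955 ≈ 0.0041885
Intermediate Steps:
L(T, z) = -z + (-5 + z)/T (L(T, z) = (-5 + z)/(T + 0) - z = (-5 + z)/T - z = -z + (-5 + z)/T)
G(E) = -5 + E² - 7*E
1/G(-5*(0 + L(6, -4))) = 1/(-5 + (-5*(0 + (-5 - 4 - 1*6*(-4))/6))² - (-35)*(0 + (-5 - 4 - 1*6*(-4))/6)) = 1/(-5 + (-5*(0 + (-5 - 4 + 24)/6))² - (-35)*(0 + (-5 - 4 + 24)/6)) = 1/(-5 + (-5*(0 + (⅙)*15))² - (-35)*(0 + (⅙)*15)) = 1/(-5 + (-5*(0 + 5/2))² - (-35)*(0 + 5/2)) = 1/(-5 + (-5*5/2)² - (-35)*5/2) = 1/(-5 + (-25/2)² - 7*(-25/2)) = 1/(-5 + 625/4 + 175/2) = 1/(955/4) = 4/955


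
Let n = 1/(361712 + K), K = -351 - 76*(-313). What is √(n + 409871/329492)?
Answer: √5008302245162264189367/63451757154 ≈ 1.1153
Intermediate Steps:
K = 23437 (K = -351 + 23788 = 23437)
n = 1/385149 (n = 1/(361712 + 23437) = 1/385149 ≈ 2.5964e-6)
√(n + 409871/329492) = √(1/385149 + 409871/329492) = √(157861735271/126903514308) = √5008302245162264189367/63451757154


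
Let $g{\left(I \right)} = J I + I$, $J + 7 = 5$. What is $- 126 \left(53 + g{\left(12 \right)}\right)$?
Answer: $-5166$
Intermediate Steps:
$J = -2$ ($J = -7 + 5 = -2$)
$g{\left(I \right)} = - I$ ($g{\left(I \right)} = - 2 I + I = - I$)
$- 126 \left(53 + g{\left(12 \right)}\right) = - 126 \left(53 - 12\right) = \left(-126\right) 41 = -5166$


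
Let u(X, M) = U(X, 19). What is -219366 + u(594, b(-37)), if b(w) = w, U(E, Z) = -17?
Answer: -219383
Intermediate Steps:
u(X, M) = -17
-219366 + u(594, b(-37)) = -219366 - 17 = -219383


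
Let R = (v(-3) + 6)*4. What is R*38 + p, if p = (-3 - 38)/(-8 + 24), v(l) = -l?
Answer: 21847/16 ≈ 1365.4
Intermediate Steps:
p = -41/16 ≈ -2.5625
R = 36 (R = (-1*(-3) + 6)*4 = (3 + 6)*4 = 9*4 = 36)
R*38 + p = 36*38 - 41/16 = 1368 - 41/16 = 21847/16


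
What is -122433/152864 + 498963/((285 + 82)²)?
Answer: 59783101695/20589099296 ≈ 2.9036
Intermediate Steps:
-122433/152864 + 498963/((285 + 82)²) = -122433*1/152864 + 498963/(367²) = -122433/152864 + 498963/134689 = 59783101695/20589099296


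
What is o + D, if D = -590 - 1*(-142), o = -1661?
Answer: -2109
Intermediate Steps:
D = -448 (D = -590 + 142 = -448)
o + D = -1661 - 448 = -2109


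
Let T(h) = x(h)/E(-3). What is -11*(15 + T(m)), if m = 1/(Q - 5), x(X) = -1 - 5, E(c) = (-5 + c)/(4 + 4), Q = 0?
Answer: -231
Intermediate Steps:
E(c) = -5/8 + c/8 (E(c) = (-5 + c)/8 = (-5 + c)*(1/8) = -5/8 + c/8)
x(X) = -6
m = -1/5 (m = 1/(0 - 5) = 1/(-5) = -1/5 ≈ -0.20000)
T(h) = 6 (T(h) = -6/(-5/8 + (1/8)*(-3)) = -6/(-5/8 - 3/8) = -6/(-1) = -6*(-1) = 6)
-11*(15 + T(m)) = -11*(15 + 6) = -11*21 = -231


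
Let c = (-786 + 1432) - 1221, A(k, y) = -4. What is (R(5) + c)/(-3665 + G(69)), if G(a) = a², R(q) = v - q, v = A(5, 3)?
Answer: -73/137 ≈ -0.53285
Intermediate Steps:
v = -4
R(q) = -4 - q
c = -575 (c = 646 - 1221 = -575)
(R(5) + c)/(-3665 + G(69)) = ((-4 - 1*5) - 575)/(-3665 + 69²) = ((-4 - 5) - 575)/(-3665 + 4761) = (-9 - 575)/1096 = -584*1/1096 = -73/137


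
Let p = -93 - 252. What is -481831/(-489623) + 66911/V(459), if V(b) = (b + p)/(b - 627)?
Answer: -917303452695/9302837 ≈ -98605.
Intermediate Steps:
p = -345
V(b) = (-345 + b)/(-627 + b) (V(b) = (b - 345)/(b - 627) = (-345 + b)/(-627 + b))
-481831/(-489623) + 66911/V(459) = -481831/(-489623) + 66911/(((-345 + 459)/(-627 + 459))) = -481831*(-1/489623) + 66911/((114/(-168))) = 481831/489623 + 66911/((-1/168*114)) = 481831/489623 + 66911/(-19/28) = 481831/489623 + 66911*(-28/19) = 481831/489623 - 1873508/19 = -917303452695/9302837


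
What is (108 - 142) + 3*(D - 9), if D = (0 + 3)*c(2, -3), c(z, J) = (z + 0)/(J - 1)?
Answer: -131/2 ≈ -65.500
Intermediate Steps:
c(z, J) = z/(-1 + J)
D = -3/2 (D = (0 + 3)*(2/(-1 - 3)) = 3*(2/(-4)) = 3*(2*(-¼)) = 3*(-½) = -3/2 ≈ -1.5000)
(108 - 142) + 3*(D - 9) = (108 - 142) + 3*(-3/2 - 9) = -34 + 3*(-21/2) = -34 - 63/2 = -131/2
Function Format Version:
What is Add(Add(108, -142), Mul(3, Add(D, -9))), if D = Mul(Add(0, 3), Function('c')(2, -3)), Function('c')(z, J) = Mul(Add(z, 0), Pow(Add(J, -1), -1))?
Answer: Rational(-131, 2) ≈ -65.500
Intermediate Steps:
Function('c')(z, J) = Mul(z, Pow(Add(-1, J), -1))
D = Rational(-3, 2) (D = Mul(Add(0, 3), Mul(2, Pow(Add(-1, -3), -1))) = Mul(3, Mul(2, Pow(-4, -1))) = Mul(3, Mul(2, Rational(-1, 4))) = Mul(3, Rational(-1, 2)) = Rational(-3, 2) ≈ -1.5000)
Add(Add(108, -142), Mul(3, Add(D, -9))) = Add(Add(108, -142), Mul(3, Add(Rational(-3, 2), -9))) = Add(-34, Mul(3, Rational(-21, 2))) = Add(-34, Rational(-63, 2)) = Rational(-131, 2)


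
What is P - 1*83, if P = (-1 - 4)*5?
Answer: -108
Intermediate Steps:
P = -25 (P = -5*5 = -25)
P - 1*83 = -25 - 1*83 = -25 - 83 = -108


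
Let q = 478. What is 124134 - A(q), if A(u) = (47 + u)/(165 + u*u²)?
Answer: 13557358986753/109215517 ≈ 1.2413e+5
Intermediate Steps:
A(u) = (47 + u)/(165 + u³)
124134 - A(q) = 124134 - (47 + 478)/(165 + 478³) = 124134 - 525/(165 + 109215352) = 124134 - 525/109215517 = 13557358986753/109215517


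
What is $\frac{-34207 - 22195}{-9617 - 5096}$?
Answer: $\frac{56402}{14713} \approx 3.8335$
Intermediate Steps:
$\frac{-34207 - 22195}{-9617 - 5096} = - \frac{56402}{-9617 - 5096} = - \frac{56402}{-14713} = \left(-56402\right) \left(- \frac{1}{14713}\right) = \frac{56402}{14713}$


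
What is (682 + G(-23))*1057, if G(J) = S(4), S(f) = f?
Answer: 725102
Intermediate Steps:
G(J) = 4
(682 + G(-23))*1057 = (682 + 4)*1057 = 686*1057 = 725102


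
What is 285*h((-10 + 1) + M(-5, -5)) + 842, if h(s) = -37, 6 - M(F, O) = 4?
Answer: -9703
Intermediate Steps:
M(F, O) = 2 (M(F, O) = 6 - 1*4 = 6 - 4 = 2)
285*h((-10 + 1) + M(-5, -5)) + 842 = 285*(-37) + 842 = -10545 + 842 = -9703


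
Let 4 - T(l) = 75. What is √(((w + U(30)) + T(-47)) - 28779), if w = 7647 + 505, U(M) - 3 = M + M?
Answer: I*√20635 ≈ 143.65*I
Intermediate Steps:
T(l) = -71 (T(l) = 4 - 1*75 = 4 - 75 = -71)
U(M) = 3 + 2*M (U(M) = 3 + (M + M) = 3 + 2*M)
w = 8152
√(((w + U(30)) + T(-47)) - 28779) = √(((8152 + (3 + 2*30)) - 71) - 28779) = √(((8152 + (3 + 60)) - 71) - 28779) = √(((8152 + 63) - 71) - 28779) = √((8215 - 71) - 28779) = √(8144 - 28779) = √(-20635) = I*√20635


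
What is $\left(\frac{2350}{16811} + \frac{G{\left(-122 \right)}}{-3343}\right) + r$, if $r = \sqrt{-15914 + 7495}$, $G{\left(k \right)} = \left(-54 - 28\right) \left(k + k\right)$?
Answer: $- \frac{328498438}{56199173} + i \sqrt{8419} \approx -5.8453 + 91.755 i$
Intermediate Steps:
$G{\left(k \right)} = - 164 k$ ($G{\left(k \right)} = - 82 \cdot 2 k = - 164 k$)
$r = i \sqrt{8419}$ ($r = \sqrt{-8419} = i \sqrt{8419} \approx 91.755 i$)
$\left(\frac{2350}{16811} + \frac{G{\left(-122 \right)}}{-3343}\right) + r = \left(\frac{2350}{16811} + \frac{\left(-164\right) \left(-122\right)}{-3343}\right) + i \sqrt{8419} = \left(2350 \cdot \frac{1}{16811} + 20008 \left(- \frac{1}{3343}\right)\right) + i \sqrt{8419} = \left(\frac{2350}{16811} - \frac{20008}{3343}\right) + i \sqrt{8419} = - \frac{328498438}{56199173} + i \sqrt{8419}$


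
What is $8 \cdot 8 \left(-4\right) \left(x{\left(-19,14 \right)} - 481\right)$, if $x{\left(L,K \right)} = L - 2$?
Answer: $128512$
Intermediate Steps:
$x{\left(L,K \right)} = -2 + L$
$8 \cdot 8 \left(-4\right) \left(x{\left(-19,14 \right)} - 481\right) = 8 \cdot 8 \left(-4\right) \left(\left(-2 - 19\right) - 481\right) = 64 \left(-4\right) \left(-21 - 481\right) = \left(-256\right) \left(-502\right) = 128512$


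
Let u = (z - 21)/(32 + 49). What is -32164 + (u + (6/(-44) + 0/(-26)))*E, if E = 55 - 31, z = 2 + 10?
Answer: -1061608/33 ≈ -32170.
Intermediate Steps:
z = 12
E = 24
u = -1/9 (u = (12 - 21)/(32 + 49) = -9/81 = -9*1/81 = -1/9 ≈ -0.11111)
-32164 + (u + (6/(-44) + 0/(-26)))*E = -32164 + (-1/9 + (6/(-44) + 0/(-26)))*24 = -32164 + (-1/9 + (6*(-1/44) + 0*(-1/26)))*24 = -32164 + (-1/9 + (-3/22 + 0))*24 = -32164 + (-1/9 - 3/22)*24 = -32164 - 49/198*24 = -32164 - 196/33 = -1061608/33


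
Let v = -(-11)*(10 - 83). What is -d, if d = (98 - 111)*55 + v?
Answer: 1518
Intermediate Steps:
v = -803 (v = -(-11)*(-73) = -1*803 = -803)
d = -1518 (d = (98 - 111)*55 - 803 = -13*55 - 803 = -715 - 803 = -1518)
-d = -1*(-1518) = 1518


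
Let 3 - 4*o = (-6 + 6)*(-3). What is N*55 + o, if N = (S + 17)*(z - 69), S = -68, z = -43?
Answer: 1256643/4 ≈ 3.1416e+5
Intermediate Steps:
o = ¾ (o = ¾ - (-6 + 6)*(-3)/4 = ¾ - 0*(-3) = ¾ - ¼*0 = ¾ + 0 = ¾ ≈ 0.75000)
N = 5712 (N = (-68 + 17)*(-43 - 69) = -51*(-112) = 5712)
N*55 + o = 5712*55 + ¾ = 314160 + ¾ = 1256643/4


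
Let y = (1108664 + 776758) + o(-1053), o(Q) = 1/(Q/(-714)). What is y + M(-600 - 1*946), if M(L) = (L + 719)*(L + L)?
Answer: 1559319844/351 ≈ 4.4425e+6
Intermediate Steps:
o(Q) = -714/Q (o(Q) = 1/(Q*(-1/714)) = 1/(-Q/714) = -714/Q)
y = 661783360/351 (y = (1108664 + 776758) - 714/(-1053) = 1885422 - 714*(-1/1053) = 1885422 + 238/351 = 661783360/351 ≈ 1.8854e+6)
M(L) = 2*L*(719 + L) (M(L) = (719 + L)*(2*L) = 2*L*(719 + L))
y + M(-600 - 1*946) = 661783360/351 + 2*(-600 - 1*946)*(719 + (-600 - 1*946)) = 661783360/351 + 2*(-600 - 946)*(719 + (-600 - 946)) = 661783360/351 + 2*(-1546)*(719 - 1546) = 661783360/351 + 2*(-1546)*(-827) = 661783360/351 + 2557084 = 1559319844/351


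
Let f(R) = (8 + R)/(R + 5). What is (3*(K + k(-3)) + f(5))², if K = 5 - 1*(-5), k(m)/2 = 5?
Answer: 375769/100 ≈ 3757.7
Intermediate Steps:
k(m) = 10 (k(m) = 2*5 = 10)
K = 10 (K = 5 + 5 = 10)
f(R) = (8 + R)/(5 + R)
(3*(K + k(-3)) + f(5))² = (3*(10 + 10) + (8 + 5)/(5 + 5))² = (3*20 + 13/10)² = (60 + (⅒)*13)² = (60 + 13/10)² = (613/10)² = 375769/100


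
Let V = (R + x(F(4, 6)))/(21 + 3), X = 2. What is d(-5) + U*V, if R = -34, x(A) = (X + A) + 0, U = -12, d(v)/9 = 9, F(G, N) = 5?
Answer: 189/2 ≈ 94.500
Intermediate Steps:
d(v) = 81 (d(v) = 9*9 = 81)
x(A) = 2 + A (x(A) = (2 + A) + 0 = 2 + A)
V = -9/8 (V = (-34 + (2 + 5))/(21 + 3) = (-34 + 7)/24 = -27*1/24 = -9/8 ≈ -1.1250)
d(-5) + U*V = 81 - 12*(-9/8) = 81 + 27/2 = 189/2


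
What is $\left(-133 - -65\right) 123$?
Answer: $-8364$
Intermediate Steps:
$\left(-133 - -65\right) 123 = \left(-133 + 65\right) 123 = \left(-68\right) 123 = -8364$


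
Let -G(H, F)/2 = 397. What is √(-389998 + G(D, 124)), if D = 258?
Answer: 2*I*√97698 ≈ 625.13*I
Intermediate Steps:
G(H, F) = -794 (G(H, F) = -2*397 = -794)
√(-389998 + G(D, 124)) = √(-389998 - 794) = √(-390792) = 2*I*√97698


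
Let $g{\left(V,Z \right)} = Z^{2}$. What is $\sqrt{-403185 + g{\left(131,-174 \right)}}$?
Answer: $i \sqrt{372909} \approx 610.66 i$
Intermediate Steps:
$\sqrt{-403185 + g{\left(131,-174 \right)}} = \sqrt{-403185 + \left(-174\right)^{2}} = \sqrt{-403185 + 30276} = \sqrt{-372909} = i \sqrt{372909}$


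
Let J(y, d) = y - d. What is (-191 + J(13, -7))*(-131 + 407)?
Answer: -47196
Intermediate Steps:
(-191 + J(13, -7))*(-131 + 407) = (-191 + (13 - 1*(-7)))*(-131 + 407) = (-191 + (13 + 7))*276 = (-191 + 20)*276 = -171*276 = -47196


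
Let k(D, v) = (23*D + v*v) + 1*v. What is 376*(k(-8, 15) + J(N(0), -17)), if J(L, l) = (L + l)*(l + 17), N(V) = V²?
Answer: 21056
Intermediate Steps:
J(L, l) = (17 + l)*(L + l) (J(L, l) = (L + l)*(17 + l) = (17 + l)*(L + l))
k(D, v) = v + v² + 23*D (k(D, v) = (23*D + v²) + v = (v² + 23*D) + v = v + v² + 23*D)
376*(k(-8, 15) + J(N(0), -17)) = 376*((15 + 15² + 23*(-8)) + ((-17)² + 17*0² + 17*(-17) + 0²*(-17))) = 376*((15 + 225 - 184) + (289 + 17*0 - 289 + 0*(-17))) = 376*(56 + (289 + 0 - 289 + 0)) = 376*(56 + 0) = 376*56 = 21056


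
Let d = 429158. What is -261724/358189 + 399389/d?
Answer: 520945731/2605418218 ≈ 0.19995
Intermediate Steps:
-261724/358189 + 399389/d = -261724/358189 + 399389/429158 = -261724*1/358189 + 399389*(1/429158) = -4436/6071 + 399389/429158 = 520945731/2605418218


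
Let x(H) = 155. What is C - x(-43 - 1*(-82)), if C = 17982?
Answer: 17827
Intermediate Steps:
C - x(-43 - 1*(-82)) = 17982 - 1*155 = 17982 - 155 = 17827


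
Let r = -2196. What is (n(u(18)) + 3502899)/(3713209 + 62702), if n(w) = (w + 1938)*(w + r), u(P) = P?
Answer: -252423/1258637 ≈ -0.20055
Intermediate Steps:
n(w) = (-2196 + w)*(1938 + w) (n(w) = (w + 1938)*(w - 2196) = (1938 + w)*(-2196 + w) = (-2196 + w)*(1938 + w))
(n(u(18)) + 3502899)/(3713209 + 62702) = ((-4255848 + 18² - 258*18) + 3502899)/(3713209 + 62702) = ((-4255848 + 324 - 4644) + 3502899)/3775911 = (-4260168 + 3502899)*(1/3775911) = -757269*1/3775911 = -252423/1258637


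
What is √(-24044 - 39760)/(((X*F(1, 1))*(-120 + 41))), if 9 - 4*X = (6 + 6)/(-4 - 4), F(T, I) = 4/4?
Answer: -16*I*√15951/1659 ≈ -1.2181*I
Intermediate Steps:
F(T, I) = 1 (F(T, I) = 4*(¼) = 1)
X = 21/8 (X = 9/4 - (6 + 6)/(4*(-4 - 4)) = 9/4 - 3/(-8) = 9/4 - 3*(-1)/8 = 9/4 - ¼*(-3/2) = 9/4 + 3/8 = 21/8 ≈ 2.6250)
√(-24044 - 39760)/(((X*F(1, 1))*(-120 + 41))) = √(-24044 - 39760)/((((21/8)*1)*(-120 + 41))) = √(-63804)/(((21/8)*(-79))) = (2*I*√15951)/(-1659/8) = (2*I*√15951)*(-8/1659) = -16*I*√15951/1659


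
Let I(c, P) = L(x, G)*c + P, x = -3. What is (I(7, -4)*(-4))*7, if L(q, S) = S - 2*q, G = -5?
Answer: -84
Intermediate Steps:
I(c, P) = P + c (I(c, P) = (-5 - 2*(-3))*c + P = (-5 + 6)*c + P = 1*c + P = c + P = P + c)
(I(7, -4)*(-4))*7 = ((-4 + 7)*(-4))*7 = (3*(-4))*7 = -12*7 = -84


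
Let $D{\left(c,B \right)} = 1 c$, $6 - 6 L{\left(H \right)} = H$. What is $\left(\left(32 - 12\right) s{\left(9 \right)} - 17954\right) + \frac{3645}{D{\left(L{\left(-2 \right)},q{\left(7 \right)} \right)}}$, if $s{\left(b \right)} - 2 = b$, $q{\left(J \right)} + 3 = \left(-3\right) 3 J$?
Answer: $- \frac{60001}{4} \approx -15000.0$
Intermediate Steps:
$q{\left(J \right)} = -3 - 9 J$ ($q{\left(J \right)} = -3 + \left(-3\right) 3 J = -3 - 9 J$)
$L{\left(H \right)} = 1 - \frac{H}{6}$
$D{\left(c,B \right)} = c$
$s{\left(b \right)} = 2 + b$
$\left(\left(32 - 12\right) s{\left(9 \right)} - 17954\right) + \frac{3645}{D{\left(L{\left(-2 \right)},q{\left(7 \right)} \right)}} = \left(\left(32 - 12\right) \left(2 + 9\right) - 17954\right) + \frac{3645}{1 - - \frac{1}{3}} = \left(20 \cdot 11 - 17954\right) + \frac{3645}{1 + \frac{1}{3}} = \left(220 - 17954\right) + \frac{3645}{\frac{4}{3}} = -17734 + 3645 \cdot \frac{3}{4} = -17734 + \frac{10935}{4} = - \frac{60001}{4}$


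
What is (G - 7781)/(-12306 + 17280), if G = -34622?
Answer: -42403/4974 ≈ -8.5249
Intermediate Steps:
(G - 7781)/(-12306 + 17280) = (-34622 - 7781)/(-12306 + 17280) = -42403/4974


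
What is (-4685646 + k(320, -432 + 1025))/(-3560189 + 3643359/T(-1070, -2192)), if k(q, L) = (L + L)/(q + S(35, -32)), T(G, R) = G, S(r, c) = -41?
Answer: 1398804631360/1063839719331 ≈ 1.3149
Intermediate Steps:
k(q, L) = 2*L/(-41 + q) (k(q, L) = (L + L)/(q - 41) = (2*L)/(-41 + q) = 2*L/(-41 + q))
(-4685646 + k(320, -432 + 1025))/(-3560189 + 3643359/T(-1070, -2192)) = (-4685646 + 2*(-432 + 1025)/(-41 + 320))/(-3560189 + 3643359/(-1070)) = (-4685646 + 2*593/279)/(-3560189 + 3643359*(-1/1070)) = (-4685646 + 2*593*(1/279))/(-3560189 - 3643359/1070) = (-4685646 + 1186/279)/(-3813045589/1070) = -1307294048/279*(-1070/3813045589) = 1398804631360/1063839719331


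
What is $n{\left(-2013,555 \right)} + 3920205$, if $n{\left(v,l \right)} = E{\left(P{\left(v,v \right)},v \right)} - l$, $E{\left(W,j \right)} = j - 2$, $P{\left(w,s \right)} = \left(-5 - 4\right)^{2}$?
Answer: $3917635$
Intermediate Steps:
$P{\left(w,s \right)} = 81$ ($P{\left(w,s \right)} = \left(-9\right)^{2} = 81$)
$E{\left(W,j \right)} = -2 + j$ ($E{\left(W,j \right)} = j - 2 = -2 + j$)
$n{\left(v,l \right)} = -2 + v - l$ ($n{\left(v,l \right)} = \left(-2 + v\right) - l = -2 + v - l$)
$n{\left(-2013,555 \right)} + 3920205 = \left(-2 - 2013 - 555\right) + 3920205 = -2570 + 3920205 = 3917635$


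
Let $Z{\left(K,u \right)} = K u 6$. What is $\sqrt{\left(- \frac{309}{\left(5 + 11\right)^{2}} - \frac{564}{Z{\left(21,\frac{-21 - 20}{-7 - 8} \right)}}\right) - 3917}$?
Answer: $\frac{i \sqrt{82655663349}}{4592} \approx 62.609 i$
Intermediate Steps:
$Z{\left(K,u \right)} = 6 K u$
$\sqrt{\left(- \frac{309}{\left(5 + 11\right)^{2}} - \frac{564}{Z{\left(21,\frac{-21 - 20}{-7 - 8} \right)}}\right) - 3917} = \sqrt{\left(- \frac{309}{\left(5 + 11\right)^{2}} - \frac{564}{6 \cdot 21 \frac{-21 - 20}{-7 - 8}}\right) - 3917} = \sqrt{\left(- \frac{309}{16^{2}} - \frac{564}{6 \cdot 21 \left(- \frac{41}{-15}\right)}\right) - 3917} = \sqrt{\left(- \frac{309}{256} - \frac{564}{6 \cdot 21 \left(\left(-41\right) \left(- \frac{1}{15}\right)\right)}\right) - 3917} = \sqrt{\left(\left(-309\right) \frac{1}{256} - \frac{564}{6 \cdot 21 \cdot \frac{41}{15}}\right) - 3917} = \sqrt{\left(- \frac{309}{256} - \frac{564}{\frac{1722}{5}}\right) - 3917} = \sqrt{\left(- \frac{309}{256} - \frac{470}{287}\right) - 3917} = \sqrt{- \frac{209003}{73472} - 3917} = \sqrt{- \frac{287998827}{73472}} = \frac{i \sqrt{82655663349}}{4592}$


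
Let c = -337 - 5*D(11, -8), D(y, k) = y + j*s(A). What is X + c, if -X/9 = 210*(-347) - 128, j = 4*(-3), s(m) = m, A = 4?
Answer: 656830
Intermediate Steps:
j = -12
X = 656982 (X = -9*(210*(-347) - 128) = -9*(-72870 - 128) = -9*(-72998) = 656982)
D(y, k) = -48 + y (D(y, k) = y - 12*4 = y - 48 = -48 + y)
c = -152 (c = -337 - 5*(-48 + 11) = -337 - 5*(-37) = -337 + 185 = -152)
X + c = 656982 - 152 = 656830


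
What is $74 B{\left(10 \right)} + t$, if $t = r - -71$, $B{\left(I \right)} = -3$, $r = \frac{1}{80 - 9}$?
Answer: $- \frac{10720}{71} \approx -150.99$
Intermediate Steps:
$r = \frac{1}{71} \approx 0.014085$
$t = \frac{5042}{71}$ ($t = \frac{1}{71} - -71 = \frac{1}{71} + 71 = \frac{5042}{71} \approx 71.014$)
$74 B{\left(10 \right)} + t = 74 \left(-3\right) + \frac{5042}{71} = -222 + \frac{5042}{71} = - \frac{10720}{71}$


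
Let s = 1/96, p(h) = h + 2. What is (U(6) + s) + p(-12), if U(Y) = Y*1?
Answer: -383/96 ≈ -3.9896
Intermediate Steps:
U(Y) = Y
p(h) = 2 + h
s = 1/96 ≈ 0.010417
(U(6) + s) + p(-12) = (6 + 1/96) + (2 - 12) = 577/96 - 10 = -383/96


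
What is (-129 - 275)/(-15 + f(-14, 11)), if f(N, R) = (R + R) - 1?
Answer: -202/3 ≈ -67.333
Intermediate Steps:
f(N, R) = -1 + 2*R (f(N, R) = 2*R - 1 = -1 + 2*R)
(-129 - 275)/(-15 + f(-14, 11)) = (-129 - 275)/(-15 + (-1 + 2*11)) = -404/(-15 + (-1 + 22)) = -404/(-15 + 21) = -404/6 = -404*1/6 = -202/3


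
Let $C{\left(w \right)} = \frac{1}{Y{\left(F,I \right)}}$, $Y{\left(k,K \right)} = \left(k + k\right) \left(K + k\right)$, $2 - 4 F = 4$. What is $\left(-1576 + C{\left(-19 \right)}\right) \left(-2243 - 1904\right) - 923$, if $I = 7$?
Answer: $6535387$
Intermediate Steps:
$F = - \frac{1}{2}$ ($F = \frac{1}{2} - 1 = - \frac{1}{2} \approx -0.5$)
$Y{\left(k,K \right)} = 2 k \left(K + k\right)$
$C{\left(w \right)} = - \frac{2}{13}$ ($C{\left(w \right)} = \frac{1}{2 \left(- \frac{1}{2}\right) \left(7 - \frac{1}{2}\right)} = \frac{1}{2 \left(- \frac{1}{2}\right) \frac{13}{2}} = \frac{1}{- \frac{13}{2}} = - \frac{2}{13}$)
$\left(-1576 + C{\left(-19 \right)}\right) \left(-2243 - 1904\right) - 923 = \left(-1576 - \frac{2}{13}\right) \left(-2243 - 1904\right) - 923 = \left(- \frac{20490}{13}\right) \left(-4147\right) - 923 = 6536310 - 923 = 6535387$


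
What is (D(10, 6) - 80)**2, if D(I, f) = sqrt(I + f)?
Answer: 5776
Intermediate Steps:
(D(10, 6) - 80)**2 = (sqrt(10 + 6) - 80)**2 = (sqrt(16) - 80)**2 = (4 - 80)**2 = (-76)**2 = 5776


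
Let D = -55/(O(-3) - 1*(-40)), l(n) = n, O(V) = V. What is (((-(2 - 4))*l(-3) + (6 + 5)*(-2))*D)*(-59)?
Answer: -90860/37 ≈ -2455.7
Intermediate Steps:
D = -55/37 (D = -55/(-3 - 1*(-40)) = -55/(-3 + 40) = -55/37 ≈ -1.4865)
(((-(2 - 4))*l(-3) + (6 + 5)*(-2))*D)*(-59) = ((-(2 - 4)*(-3) + (6 + 5)*(-2))*(-55/37))*(-59) = ((-1*(-2)*(-3) + 11*(-2))*(-55/37))*(-59) = ((2*(-3) - 22)*(-55/37))*(-59) = ((-6 - 22)*(-55/37))*(-59) = -28*(-55/37)*(-59) = (1540/37)*(-59) = -90860/37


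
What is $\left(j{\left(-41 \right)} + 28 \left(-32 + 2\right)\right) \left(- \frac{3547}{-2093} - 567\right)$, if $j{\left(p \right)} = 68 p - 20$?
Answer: $\frac{4316255232}{2093} \approx 2.0622 \cdot 10^{6}$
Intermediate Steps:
$j{\left(p \right)} = -20 + 68 p$
$\left(j{\left(-41 \right)} + 28 \left(-32 + 2\right)\right) \left(- \frac{3547}{-2093} - 567\right) = \left(\left(-20 + 68 \left(-41\right)\right) + 28 \left(-32 + 2\right)\right) \left(- \frac{3547}{-2093} - 567\right) = \left(\left(-20 - 2788\right) + 28 \left(-30\right)\right) \left(\left(-3547\right) \left(- \frac{1}{2093}\right) - 567\right) = \left(-2808 - 840\right) \left(\frac{3547}{2093} - 567\right) = \left(-3648\right) \left(- \frac{1183184}{2093}\right) = \frac{4316255232}{2093}$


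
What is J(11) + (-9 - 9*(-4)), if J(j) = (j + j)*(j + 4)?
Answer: 357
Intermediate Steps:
J(j) = 2*j*(4 + j) (J(j) = (2*j)*(4 + j) = 2*j*(4 + j))
J(11) + (-9 - 9*(-4)) = 2*11*(4 + 11) + (-9 - 9*(-4)) = 2*11*15 + (-9 + 36) = 330 + 27 = 357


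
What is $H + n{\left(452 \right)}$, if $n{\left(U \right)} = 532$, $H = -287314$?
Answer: $-286782$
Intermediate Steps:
$H + n{\left(452 \right)} = -287314 + 532 = -286782$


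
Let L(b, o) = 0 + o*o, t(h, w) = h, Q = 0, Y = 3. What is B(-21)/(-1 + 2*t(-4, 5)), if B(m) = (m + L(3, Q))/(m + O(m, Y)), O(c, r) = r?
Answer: -7/54 ≈ -0.12963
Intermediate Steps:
L(b, o) = o² (L(b, o) = 0 + o² = o²)
B(m) = m/(3 + m) (B(m) = (m + 0²)/(m + 3) = (m + 0)/(3 + m) = m/(3 + m))
B(-21)/(-1 + 2*t(-4, 5)) = (-21/(3 - 21))/(-1 + 2*(-4)) = (-21/(-18))/(-1 - 8) = -21*(-1/18)/(-9) = (7/6)*(-⅑) = -7/54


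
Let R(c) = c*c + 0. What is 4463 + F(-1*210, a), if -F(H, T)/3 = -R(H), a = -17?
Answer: 136763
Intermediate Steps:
R(c) = c² (R(c) = c² + 0 = c²)
F(H, T) = 3*H² (F(H, T) = -(-3)*H² = 3*H²)
4463 + F(-1*210, a) = 4463 + 3*(-1*210)² = 4463 + 3*(-210)² = 4463 + 3*44100 = 4463 + 132300 = 136763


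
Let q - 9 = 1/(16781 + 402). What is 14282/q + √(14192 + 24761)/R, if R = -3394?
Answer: 122703803/77324 - √38953/3394 ≈ 1586.8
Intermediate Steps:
q = 154648/17183 (q = 9 + 1/(16781 + 402) = 9 + 1/17183 = 154648/17183 ≈ 9.0001)
14282/q + √(14192 + 24761)/R = 14282/(154648/17183) + √(14192 + 24761)/(-3394) = 14282*(17183/154648) + √38953*(-1/3394) = 122703803/77324 - √38953/3394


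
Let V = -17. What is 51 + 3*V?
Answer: 0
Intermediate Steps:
51 + 3*V = 51 + 3*(-17) = 51 - 51 = 0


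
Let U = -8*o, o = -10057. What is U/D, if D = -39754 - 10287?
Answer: -80456/50041 ≈ -1.6078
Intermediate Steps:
D = -50041
U = 80456 (U = -8*(-10057) = 80456)
U/D = 80456/(-50041) = 80456*(-1/50041) = -80456/50041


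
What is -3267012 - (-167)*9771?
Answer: -1635255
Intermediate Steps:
-3267012 - (-167)*9771 = -3267012 - 1*(-1631757) = -3267012 + 1631757 = -1635255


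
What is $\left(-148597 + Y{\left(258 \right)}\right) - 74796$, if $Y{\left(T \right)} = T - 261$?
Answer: $-223396$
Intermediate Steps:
$Y{\left(T \right)} = -261 + T$
$\left(-148597 + Y{\left(258 \right)}\right) - 74796 = \left(-148597 + \left(-261 + 258\right)\right) - 74796 = \left(-148597 - 3\right) - 74796 = -148600 - 74796 = -223396$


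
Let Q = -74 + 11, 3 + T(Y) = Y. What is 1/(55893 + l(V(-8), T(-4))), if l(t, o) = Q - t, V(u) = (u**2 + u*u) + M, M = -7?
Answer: 1/55709 ≈ 1.7950e-5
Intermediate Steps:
T(Y) = -3 + Y
V(u) = -7 + 2*u**2 (V(u) = (u**2 + u*u) - 7 = (u**2 + u**2) - 7 = 2*u**2 - 7 = -7 + 2*u**2)
Q = -63
l(t, o) = -63 - t
1/(55893 + l(V(-8), T(-4))) = 1/(55893 + (-63 - (-7 + 2*(-8)**2))) = 1/(55893 + (-63 - (-7 + 2*64))) = 1/(55893 + (-63 - (-7 + 128))) = 1/(55893 + (-63 - 1*121)) = 1/(55893 + (-63 - 121)) = 1/(55893 - 184) = 1/55709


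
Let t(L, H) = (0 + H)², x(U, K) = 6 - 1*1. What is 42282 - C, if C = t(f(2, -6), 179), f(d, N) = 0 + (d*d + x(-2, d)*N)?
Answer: 10241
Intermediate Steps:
x(U, K) = 5 (x(U, K) = 6 - 1 = 5)
f(d, N) = d² + 5*N (f(d, N) = 0 + (d*d + 5*N) = 0 + (d² + 5*N) = d² + 5*N)
t(L, H) = H²
C = 32041 (C = 179² = 32041)
42282 - C = 42282 - 1*32041 = 42282 - 32041 = 10241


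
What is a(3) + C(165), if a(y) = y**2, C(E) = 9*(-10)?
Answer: -81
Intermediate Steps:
C(E) = -90
a(3) + C(165) = 3**2 - 90 = 9 - 90 = -81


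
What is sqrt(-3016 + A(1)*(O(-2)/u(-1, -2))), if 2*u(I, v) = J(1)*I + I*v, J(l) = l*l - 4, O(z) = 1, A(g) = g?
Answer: I*sqrt(75390)/5 ≈ 54.914*I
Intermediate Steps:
J(l) = -4 + l**2 (J(l) = l**2 - 4 = -4 + l**2)
u(I, v) = -3*I/2 + I*v/2 (u(I, v) = ((-4 + 1**2)*I + I*v)/2 = ((-4 + 1)*I + I*v)/2 = (-3*I + I*v)/2 = -3*I/2 + I*v/2)
sqrt(-3016 + A(1)*(O(-2)/u(-1, -2))) = sqrt(-3016 + 1*(1/((1/2)*(-1)*(-3 - 2)))) = sqrt(-3016 + 1*(1/((1/2)*(-1)*(-5)))) = sqrt(-3016 + 1*(1/(5/2))) = sqrt(-3016 + 1*(1*(2/5))) = sqrt(-3016 + 1*(2/5)) = sqrt(-3016 + 2/5) = sqrt(-15078/5) = I*sqrt(75390)/5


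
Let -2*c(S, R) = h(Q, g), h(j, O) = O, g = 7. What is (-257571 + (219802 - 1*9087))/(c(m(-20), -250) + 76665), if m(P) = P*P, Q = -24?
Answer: -93712/153323 ≈ -0.61121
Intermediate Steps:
m(P) = P²
c(S, R) = -7/2 (c(S, R) = -½*7 = -7/2)
(-257571 + (219802 - 1*9087))/(c(m(-20), -250) + 76665) = (-257571 + (219802 - 1*9087))/(-7/2 + 76665) = (-257571 + (219802 - 9087))/(153323/2) = (-257571 + 210715)*(2/153323) = -46856*2/153323 = -93712/153323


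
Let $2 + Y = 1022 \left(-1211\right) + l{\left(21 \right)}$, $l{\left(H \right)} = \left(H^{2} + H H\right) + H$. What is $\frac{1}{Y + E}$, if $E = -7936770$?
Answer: $- \frac{1}{9173511} \approx -1.0901 \cdot 10^{-7}$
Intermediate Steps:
$l{\left(H \right)} = H + 2 H^{2}$ ($l{\left(H \right)} = \left(H^{2} + H^{2}\right) + H = 2 H^{2} + H = H + 2 H^{2}$)
$Y = -1236741$ ($Y = -2 + \left(1022 \left(-1211\right) + 21 \left(1 + 2 \cdot 21\right)\right) = -2 - \left(1237642 - 21 \left(1 + 42\right)\right) = -2 + \left(-1237642 + 21 \cdot 43\right) = -2 + \left(-1237642 + 903\right) = -2 - 1236739 = -1236741$)
$\frac{1}{Y + E} = \frac{1}{-1236741 - 7936770} = \frac{1}{-9173511} = - \frac{1}{9173511}$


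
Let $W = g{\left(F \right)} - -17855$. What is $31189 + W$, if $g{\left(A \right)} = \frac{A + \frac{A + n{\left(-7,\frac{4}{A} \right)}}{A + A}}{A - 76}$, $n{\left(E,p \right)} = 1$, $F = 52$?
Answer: $\frac{122408363}{2496} \approx 49042.0$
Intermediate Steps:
$g{\left(A \right)} = \frac{A + \frac{1 + A}{2 A}}{-76 + A}$ ($g{\left(A \right)} = \frac{A + \frac{A + 1}{A + A}}{A - 76} = \frac{A + \frac{1 + A}{2 A}}{-76 + A}$)
$W = \frac{44560619}{2496}$ ($W = \frac{1 + 52 + 2 \cdot 52^{2}}{2 \cdot 52 \left(-76 + 52\right)} - -17855 = \frac{1}{2} \cdot \frac{1}{52} \frac{1}{-24} \left(1 + 52 + 2 \cdot 2704\right) + 17855 = \frac{1}{2} \cdot \frac{1}{52} \left(- \frac{1}{24}\right) \left(1 + 52 + 5408\right) + 17855 = \frac{1}{2} \cdot \frac{1}{52} \left(- \frac{1}{24}\right) 5461 + 17855 = - \frac{5461}{2496} + 17855 = \frac{44560619}{2496} \approx 17853.0$)
$31189 + W = 31189 + \frac{44560619}{2496} = \frac{122408363}{2496}$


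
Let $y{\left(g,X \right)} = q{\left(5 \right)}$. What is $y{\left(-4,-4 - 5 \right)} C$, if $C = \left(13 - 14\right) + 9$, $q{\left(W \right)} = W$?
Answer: $40$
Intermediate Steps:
$y{\left(g,X \right)} = 5$
$C = 8$ ($C = \left(13 - 14\right) + 9 = -1 + 9 = 8$)
$y{\left(-4,-4 - 5 \right)} C = 5 \cdot 8 = 40$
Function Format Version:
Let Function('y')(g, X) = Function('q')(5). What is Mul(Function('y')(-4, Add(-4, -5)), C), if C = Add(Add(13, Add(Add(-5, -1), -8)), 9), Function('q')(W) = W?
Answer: 40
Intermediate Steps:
Function('y')(g, X) = 5
C = 8 (C = Add(Add(13, Add(-6, -8)), 9) = Add(Add(13, -14), 9) = Add(-1, 9) = 8)
Mul(Function('y')(-4, Add(-4, -5)), C) = Mul(5, 8) = 40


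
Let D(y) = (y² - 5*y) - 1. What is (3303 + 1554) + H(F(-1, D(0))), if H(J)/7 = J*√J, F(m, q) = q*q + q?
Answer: 4857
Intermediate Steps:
D(y) = -1 + y² - 5*y
F(m, q) = q + q² (F(m, q) = q² + q = q + q²)
H(J) = 7*J^(3/2) (H(J) = 7*(J*√J) = 7*J^(3/2))
(3303 + 1554) + H(F(-1, D(0))) = (3303 + 1554) + 7*((-1 + 0² - 5*0)*(1 + (-1 + 0² - 5*0)))^(3/2) = 4857 + 7*((-1 + 0 + 0)*(1 + (-1 + 0 + 0)))^(3/2) = 4857 + 7*(-(1 - 1))^(3/2) = 4857 + 7*(-1*0)^(3/2) = 4857 + 7*0^(3/2) = 4857 + 7*0 = 4857 + 0 = 4857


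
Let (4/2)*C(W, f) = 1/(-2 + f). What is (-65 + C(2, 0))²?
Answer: 68121/16 ≈ 4257.6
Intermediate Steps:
C(W, f) = 1/(2*(-2 + f))
(-65 + C(2, 0))² = (-65 + 1/(2*(-2 + 0)))² = (-65 + (½)/(-2))² = (-65 + (½)*(-½))² = (-65 - ¼)² = (-261/4)² = 68121/16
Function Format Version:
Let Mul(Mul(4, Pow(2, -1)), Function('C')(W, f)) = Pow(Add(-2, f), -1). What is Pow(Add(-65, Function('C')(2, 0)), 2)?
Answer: Rational(68121, 16) ≈ 4257.6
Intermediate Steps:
Function('C')(W, f) = Mul(Rational(1, 2), Pow(Add(-2, f), -1))
Pow(Add(-65, Function('C')(2, 0)), 2) = Pow(Add(-65, Mul(Rational(1, 2), Pow(Add(-2, 0), -1))), 2) = Pow(Add(-65, Mul(Rational(1, 2), Pow(-2, -1))), 2) = Pow(Add(-65, Mul(Rational(1, 2), Rational(-1, 2))), 2) = Pow(Add(-65, Rational(-1, 4)), 2) = Pow(Rational(-261, 4), 2) = Rational(68121, 16)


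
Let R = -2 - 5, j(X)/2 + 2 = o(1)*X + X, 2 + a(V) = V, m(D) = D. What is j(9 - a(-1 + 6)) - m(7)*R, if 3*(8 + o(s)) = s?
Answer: -35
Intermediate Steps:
a(V) = -2 + V
o(s) = -8 + s/3
j(X) = -4 - 40*X/3 (j(X) = -4 + 2*((-8 + (⅓)*1)*X + X) = -4 + 2*((-8 + ⅓)*X + X) = -4 + 2*(-23*X/3 + X) = -4 + 2*(-20*X/3) = -4 - 40*X/3)
R = -7
j(9 - a(-1 + 6)) - m(7)*R = (-4 - 40*(9 - (-2 + (-1 + 6)))/3) - 7*(-7) = (-4 - 40*(9 - (-2 + 5))/3) - 1*(-49) = (-4 - 40*(9 - 1*3)/3) + 49 = (-4 - 40*(9 - 3)/3) + 49 = (-4 - 40/3*6) + 49 = (-4 - 80) + 49 = -84 + 49 = -35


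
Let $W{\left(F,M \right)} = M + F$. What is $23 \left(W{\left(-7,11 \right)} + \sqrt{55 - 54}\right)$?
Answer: $115$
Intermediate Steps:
$W{\left(F,M \right)} = F + M$
$23 \left(W{\left(-7,11 \right)} + \sqrt{55 - 54}\right) = 23 \left(\left(-7 + 11\right) + \sqrt{55 - 54}\right) = 23 \left(4 + \sqrt{1}\right) = 23 \left(4 + 1\right) = 23 \cdot 5 = 115$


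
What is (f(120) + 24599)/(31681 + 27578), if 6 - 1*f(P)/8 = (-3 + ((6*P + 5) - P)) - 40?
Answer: 6717/19753 ≈ 0.34005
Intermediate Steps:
f(P) = 352 - 40*P (f(P) = 48 - 8*((-3 + ((6*P + 5) - P)) - 40) = 48 - 8*((-3 + ((5 + 6*P) - P)) - 40) = 48 - 8*((-3 + (5 + 5*P)) - 40) = 48 - 8*((2 + 5*P) - 40) = 48 - 8*(-38 + 5*P) = 48 + (304 - 40*P) = 352 - 40*P)
(f(120) + 24599)/(31681 + 27578) = ((352 - 40*120) + 24599)/(31681 + 27578) = ((352 - 4800) + 24599)/59259 = (-4448 + 24599)*(1/59259) = 20151*(1/59259) = 6717/19753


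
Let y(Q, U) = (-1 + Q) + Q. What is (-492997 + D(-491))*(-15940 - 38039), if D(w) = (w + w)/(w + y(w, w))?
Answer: 19612637987742/737 ≈ 2.6611e+10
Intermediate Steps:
y(Q, U) = -1 + 2*Q
D(w) = 2*w/(-1 + 3*w) (D(w) = (w + w)/(w + (-1 + 2*w)) = (2*w)/(-1 + 3*w) = 2*w/(-1 + 3*w))
(-492997 + D(-491))*(-15940 - 38039) = (-492997 + 2*(-491)/(-1 + 3*(-491)))*(-15940 - 38039) = (-492997 + 2*(-491)/(-1 - 1473))*(-53979) = (-492997 + 2*(-491)/(-1474))*(-53979) = (-492997 + 2*(-491)*(-1/1474))*(-53979) = (-492997 + 491/737)*(-53979) = -363338298/737*(-53979) = 19612637987742/737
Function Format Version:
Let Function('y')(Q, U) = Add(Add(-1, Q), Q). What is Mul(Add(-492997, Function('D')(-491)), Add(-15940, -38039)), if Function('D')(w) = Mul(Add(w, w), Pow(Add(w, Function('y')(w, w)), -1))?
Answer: Rational(19612637987742, 737) ≈ 2.6611e+10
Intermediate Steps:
Function('y')(Q, U) = Add(-1, Mul(2, Q))
Function('D')(w) = Mul(2, w, Pow(Add(-1, Mul(3, w)), -1)) (Function('D')(w) = Mul(Add(w, w), Pow(Add(w, Add(-1, Mul(2, w))), -1)) = Mul(Mul(2, w), Pow(Add(-1, Mul(3, w)), -1)) = Mul(2, w, Pow(Add(-1, Mul(3, w)), -1)))
Mul(Add(-492997, Function('D')(-491)), Add(-15940, -38039)) = Mul(Add(-492997, Mul(2, -491, Pow(Add(-1, Mul(3, -491)), -1))), Add(-15940, -38039)) = Mul(Add(-492997, Mul(2, -491, Pow(Add(-1, -1473), -1))), -53979) = Mul(Add(-492997, Mul(2, -491, Pow(-1474, -1))), -53979) = Mul(Add(-492997, Mul(2, -491, Rational(-1, 1474))), -53979) = Mul(Add(-492997, Rational(491, 737)), -53979) = Mul(Rational(-363338298, 737), -53979) = Rational(19612637987742, 737)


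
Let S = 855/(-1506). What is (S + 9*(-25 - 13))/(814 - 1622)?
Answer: 171969/405616 ≈ 0.42397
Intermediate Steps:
S = -285/502 (S = 855*(-1/1506) = -285/502 ≈ -0.56773)
(S + 9*(-25 - 13))/(814 - 1622) = (-285/502 + 9*(-25 - 13))/(814 - 1622) = (-285/502 + 9*(-38))/(-808) = (-285/502 - 342)*(-1/808) = -171969/502*(-1/808) = 171969/405616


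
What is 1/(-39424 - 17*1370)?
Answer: -1/62714 ≈ -1.5945e-5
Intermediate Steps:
1/(-39424 - 17*1370) = 1/(-39424 - 23290) = 1/(-62714) = -1/62714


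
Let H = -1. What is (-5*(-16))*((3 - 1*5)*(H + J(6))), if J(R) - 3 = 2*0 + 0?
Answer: -320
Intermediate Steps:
J(R) = 3 (J(R) = 3 + (2*0 + 0) = 3 + (0 + 0) = 3 + 0 = 3)
(-5*(-16))*((3 - 1*5)*(H + J(6))) = (-5*(-16))*((3 - 1*5)*(-1 + 3)) = 80*((3 - 5)*2) = 80*(-2*2) = 80*(-4) = -320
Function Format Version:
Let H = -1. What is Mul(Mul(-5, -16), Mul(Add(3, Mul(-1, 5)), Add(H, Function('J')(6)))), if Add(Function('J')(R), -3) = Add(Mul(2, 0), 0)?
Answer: -320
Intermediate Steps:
Function('J')(R) = 3 (Function('J')(R) = Add(3, Add(Mul(2, 0), 0)) = Add(3, Add(0, 0)) = Add(3, 0) = 3)
Mul(Mul(-5, -16), Mul(Add(3, Mul(-1, 5)), Add(H, Function('J')(6)))) = Mul(Mul(-5, -16), Mul(Add(3, Mul(-1, 5)), Add(-1, 3))) = Mul(80, Mul(Add(3, -5), 2)) = Mul(80, Mul(-2, 2)) = Mul(80, -4) = -320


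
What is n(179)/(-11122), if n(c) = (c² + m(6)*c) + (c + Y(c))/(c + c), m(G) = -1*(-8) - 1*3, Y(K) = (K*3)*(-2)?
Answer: -65867/22244 ≈ -2.9611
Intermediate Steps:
Y(K) = -6*K (Y(K) = (3*K)*(-2) = -6*K)
m(G) = 5 (m(G) = 8 - 3 = 5)
n(c) = -5/2 + c² + 5*c (n(c) = (c² + 5*c) + (c - 6*c)/(c + c) = (c² + 5*c) + (-5*c)/((2*c)) = (c² + 5*c) + (-5*c)*(1/(2*c)) = (c² + 5*c) - 5/2 = -5/2 + c² + 5*c)
n(179)/(-11122) = (-5/2 + 179² + 5*179)/(-11122) = (-5/2 + 32041 + 895)*(-1/11122) = (65867/2)*(-1/11122) = -65867/22244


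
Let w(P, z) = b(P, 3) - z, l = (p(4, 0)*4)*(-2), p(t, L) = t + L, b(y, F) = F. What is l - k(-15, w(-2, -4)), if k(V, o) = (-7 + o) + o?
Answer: -39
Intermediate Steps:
p(t, L) = L + t
l = -32 (l = ((0 + 4)*4)*(-2) = (4*4)*(-2) = 16*(-2) = -32)
w(P, z) = 3 - z
k(V, o) = -7 + 2*o
l - k(-15, w(-2, -4)) = -32 - (-7 + 2*(3 - 1*(-4))) = -32 - (-7 + 2*(3 + 4)) = -32 - (-7 + 2*7) = -32 - (-7 + 14) = -32 - 1*7 = -32 - 7 = -39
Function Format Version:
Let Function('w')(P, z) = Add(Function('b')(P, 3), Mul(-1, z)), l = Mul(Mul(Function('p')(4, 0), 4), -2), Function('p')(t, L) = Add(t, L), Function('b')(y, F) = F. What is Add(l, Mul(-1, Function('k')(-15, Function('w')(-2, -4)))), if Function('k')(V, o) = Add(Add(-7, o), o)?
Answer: -39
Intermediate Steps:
Function('p')(t, L) = Add(L, t)
l = -32 (l = Mul(Mul(Add(0, 4), 4), -2) = Mul(Mul(4, 4), -2) = Mul(16, -2) = -32)
Function('w')(P, z) = Add(3, Mul(-1, z))
Function('k')(V, o) = Add(-7, Mul(2, o))
Add(l, Mul(-1, Function('k')(-15, Function('w')(-2, -4)))) = Add(-32, Mul(-1, Add(-7, Mul(2, Add(3, Mul(-1, -4)))))) = Add(-32, Mul(-1, Add(-7, Mul(2, Add(3, 4))))) = Add(-32, Mul(-1, Add(-7, Mul(2, 7)))) = Add(-32, Mul(-1, Add(-7, 14))) = Add(-32, Mul(-1, 7)) = Add(-32, -7) = -39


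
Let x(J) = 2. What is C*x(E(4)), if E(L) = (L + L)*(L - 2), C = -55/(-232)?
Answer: 55/116 ≈ 0.47414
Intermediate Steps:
C = 55/232 (C = -55*(-1/232) = 55/232 ≈ 0.23707)
E(L) = 2*L*(-2 + L) (E(L) = (2*L)*(-2 + L) = 2*L*(-2 + L))
C*x(E(4)) = (55/232)*2 = 55/116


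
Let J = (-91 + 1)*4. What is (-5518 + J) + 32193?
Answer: 26315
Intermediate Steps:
J = -360 (J = -90*4 = -360)
(-5518 + J) + 32193 = (-5518 - 360) + 32193 = -5878 + 32193 = 26315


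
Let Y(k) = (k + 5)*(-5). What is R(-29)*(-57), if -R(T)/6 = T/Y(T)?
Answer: -1653/20 ≈ -82.650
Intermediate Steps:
Y(k) = -25 - 5*k (Y(k) = (5 + k)*(-5) = -25 - 5*k)
R(T) = -6*T/(-25 - 5*T)
R(-29)*(-57) = ((6/5)*(-29)/(5 - 29))*(-57) = ((6/5)*(-29)/(-24))*(-57) = ((6/5)*(-29)*(-1/24))*(-57) = (29/20)*(-57) = -1653/20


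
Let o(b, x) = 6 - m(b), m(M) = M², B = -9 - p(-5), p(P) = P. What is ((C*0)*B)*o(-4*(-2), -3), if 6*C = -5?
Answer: 0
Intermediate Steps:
C = -⅚ (C = (⅙)*(-5) = -⅚ ≈ -0.83333)
B = -4 (B = -9 - 1*(-5) = -9 + 5 = -4)
o(b, x) = 6 - b²
((C*0)*B)*o(-4*(-2), -3) = (-⅚*0*(-4))*(6 - (-4*(-2))²) = (0*(-4))*(6 - 1*8²) = 0*(6 - 1*64) = 0*(6 - 64) = 0*(-58) = 0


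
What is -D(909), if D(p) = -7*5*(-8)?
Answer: -280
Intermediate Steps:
D(p) = 280 (D(p) = -35*(-8) = 280)
-D(909) = -1*280 = -280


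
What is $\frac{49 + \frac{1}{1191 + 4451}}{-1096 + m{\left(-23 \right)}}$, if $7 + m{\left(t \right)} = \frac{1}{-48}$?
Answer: $- \frac{6635016}{149357845} \approx -0.044424$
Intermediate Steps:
$m{\left(t \right)} = - \frac{337}{48}$ ($m{\left(t \right)} = -7 + \frac{1}{-48} = -7 - \frac{1}{48} = - \frac{337}{48}$)
$\frac{49 + \frac{1}{1191 + 4451}}{-1096 + m{\left(-23 \right)}} = \frac{49 + \frac{1}{1191 + 4451}}{-1096 - \frac{337}{48}} = \frac{49 + \frac{1}{5642}}{- \frac{52945}{48}} = \left(49 + \frac{1}{5642}\right) \left(- \frac{48}{52945}\right) = \frac{276459}{5642} \left(- \frac{48}{52945}\right) = - \frac{6635016}{149357845}$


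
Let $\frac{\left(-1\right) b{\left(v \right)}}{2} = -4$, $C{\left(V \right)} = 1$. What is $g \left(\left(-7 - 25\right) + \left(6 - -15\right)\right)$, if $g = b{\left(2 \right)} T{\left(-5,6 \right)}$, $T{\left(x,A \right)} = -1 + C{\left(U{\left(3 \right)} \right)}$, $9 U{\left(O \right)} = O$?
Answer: $0$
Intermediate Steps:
$U{\left(O \right)} = \frac{O}{9}$
$b{\left(v \right)} = 8$ ($b{\left(v \right)} = \left(-2\right) \left(-4\right) = 8$)
$T{\left(x,A \right)} = 0$ ($T{\left(x,A \right)} = -1 + 1 = 0$)
$g = 0$ ($g = 8 \cdot 0 = 0$)
$g \left(\left(-7 - 25\right) + \left(6 - -15\right)\right) = 0 \left(\left(-7 - 25\right) + \left(6 - -15\right)\right) = 0 \left(\left(-7 - 25\right) + \left(6 + 15\right)\right) = 0 \left(-32 + 21\right) = 0 \left(-11\right) = 0$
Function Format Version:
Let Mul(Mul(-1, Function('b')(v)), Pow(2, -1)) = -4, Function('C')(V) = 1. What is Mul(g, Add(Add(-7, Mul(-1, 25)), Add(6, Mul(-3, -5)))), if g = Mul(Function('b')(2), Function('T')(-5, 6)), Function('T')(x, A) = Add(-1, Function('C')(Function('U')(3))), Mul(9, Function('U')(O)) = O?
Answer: 0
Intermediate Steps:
Function('U')(O) = Mul(Rational(1, 9), O)
Function('b')(v) = 8 (Function('b')(v) = Mul(-2, -4) = 8)
Function('T')(x, A) = 0 (Function('T')(x, A) = Add(-1, 1) = 0)
g = 0 (g = Mul(8, 0) = 0)
Mul(g, Add(Add(-7, Mul(-1, 25)), Add(6, Mul(-3, -5)))) = Mul(0, Add(Add(-7, Mul(-1, 25)), Add(6, Mul(-3, -5)))) = Mul(0, Add(Add(-7, -25), Add(6, 15))) = Mul(0, Add(-32, 21)) = Mul(0, -11) = 0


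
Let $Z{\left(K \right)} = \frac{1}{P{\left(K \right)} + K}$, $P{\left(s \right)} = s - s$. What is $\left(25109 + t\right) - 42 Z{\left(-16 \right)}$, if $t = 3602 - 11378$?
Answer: $\frac{138685}{8} \approx 17336.0$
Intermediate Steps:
$P{\left(s \right)} = 0$
$t = -7776$ ($t = 3602 - 11378 = -7776$)
$Z{\left(K \right)} = \frac{1}{K}$ ($Z{\left(K \right)} = \frac{1}{0 + K} = \frac{1}{K}$)
$\left(25109 + t\right) - 42 Z{\left(-16 \right)} = \left(25109 - 7776\right) - \frac{42}{-16} = 17333 - 42 \left(- \frac{1}{16}\right) = 17333 - - \frac{21}{8} = 17333 + \frac{21}{8} = \frac{138685}{8}$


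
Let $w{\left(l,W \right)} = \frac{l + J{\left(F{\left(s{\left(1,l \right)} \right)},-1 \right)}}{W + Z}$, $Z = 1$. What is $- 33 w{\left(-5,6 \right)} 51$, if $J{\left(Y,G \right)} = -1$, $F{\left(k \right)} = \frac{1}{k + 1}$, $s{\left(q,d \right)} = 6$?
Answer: $\frac{10098}{7} \approx 1442.6$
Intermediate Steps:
$F{\left(k \right)} = \frac{1}{1 + k}$
$w{\left(l,W \right)} = \frac{-1 + l}{1 + W}$ ($w{\left(l,W \right)} = \frac{l - 1}{W + 1} = \frac{-1 + l}{1 + W}$)
$- 33 w{\left(-5,6 \right)} 51 = - 33 \frac{-1 - 5}{1 + 6} \cdot 51 = - 33 \cdot \frac{1}{7} \left(-6\right) 51 = \left(-33\right) \left(- \frac{6}{7}\right) 51 = \frac{198}{7} \cdot 51 = \frac{10098}{7}$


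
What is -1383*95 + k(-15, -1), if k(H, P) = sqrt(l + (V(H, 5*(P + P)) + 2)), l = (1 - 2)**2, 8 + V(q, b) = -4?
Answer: -131385 + 3*I ≈ -1.3139e+5 + 3.0*I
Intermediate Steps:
V(q, b) = -12 (V(q, b) = -8 - 4 = -12)
l = 1 (l = (-1)**2 = 1)
k(H, P) = 3*I (k(H, P) = sqrt(1 + (-12 + 2)) = sqrt(1 - 10) = sqrt(-9) = 3*I)
-1383*95 + k(-15, -1) = -1383*95 + 3*I = -131385 + 3*I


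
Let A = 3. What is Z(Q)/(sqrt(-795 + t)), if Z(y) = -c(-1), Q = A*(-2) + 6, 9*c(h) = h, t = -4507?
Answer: -I*sqrt(5302)/47718 ≈ -0.0015259*I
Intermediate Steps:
c(h) = h/9
Q = 0 (Q = 3*(-2) + 6 = -6 + 6 = 0)
Z(y) = 1/9 (Z(y) = -(-1)/9 = -1*(-1/9) = 1/9)
Z(Q)/(sqrt(-795 + t)) = 1/(9*(sqrt(-795 - 4507))) = 1/(9*(sqrt(-5302))) = 1/(9*((I*sqrt(5302)))) = (-I*sqrt(5302)/5302)/9 = -I*sqrt(5302)/47718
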